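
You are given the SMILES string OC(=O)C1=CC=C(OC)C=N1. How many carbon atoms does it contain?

Count every carbon token in the SMILES (each C, including those in ring-closure positions and inside branches).
Carbon count: 7.

7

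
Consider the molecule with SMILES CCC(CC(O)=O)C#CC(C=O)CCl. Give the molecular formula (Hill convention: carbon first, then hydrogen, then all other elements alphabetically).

Walk through each heavy atom and fill implicit hydrogens from standard valence (C 4, N 3, O 2, S 2, halogen 1):
  atom 1: C, bond orders sum to 1 (valence 4) → 3 H
  atom 2: C, bond orders sum to 2 (valence 4) → 2 H
  atom 3: C, bond orders sum to 3 (valence 4) → 1 H
  atom 4: C, bond orders sum to 2 (valence 4) → 2 H
  atom 5: C, bond orders sum to 4 (valence 4) → 0 H
  atom 6: O, bond orders sum to 1 (valence 2) → 1 H
  atom 7: O, bond orders sum to 2 (valence 2) → 0 H
  atom 8: C, bond orders sum to 4 (valence 4) → 0 H
  atom 9: C, bond orders sum to 4 (valence 4) → 0 H
  atom 10: C, bond orders sum to 3 (valence 4) → 1 H
  atom 11: C, bond orders sum to 3 (valence 4) → 1 H
  atom 12: O, bond orders sum to 2 (valence 2) → 0 H
  atom 13: C, bond orders sum to 2 (valence 4) → 2 H
  atom 14: Cl (halogen, monovalent) → 0 H
Totals → C:10, H:13, Cl:1, O:3.
In Hill order: C10H13ClO3.

C10H13ClO3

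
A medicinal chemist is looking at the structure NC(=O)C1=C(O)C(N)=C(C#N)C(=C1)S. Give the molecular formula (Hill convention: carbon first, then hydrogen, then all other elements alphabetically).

C8H7N3O2S

Walk through each heavy atom and fill implicit hydrogens from standard valence (C 4, N 3, O 2, S 2, halogen 1):
  atom 1: N, bond orders sum to 1 (valence 3) → 2 H
  atom 2: C, bond orders sum to 4 (valence 4) → 0 H
  atom 3: O, bond orders sum to 2 (valence 2) → 0 H
  atom 4: C, bond orders sum to 4 (valence 4) → 0 H
  atom 5: C, bond orders sum to 4 (valence 4) → 0 H
  atom 6: O, bond orders sum to 1 (valence 2) → 1 H
  atom 7: C, bond orders sum to 4 (valence 4) → 0 H
  atom 8: N, bond orders sum to 1 (valence 3) → 2 H
  atom 9: C, bond orders sum to 4 (valence 4) → 0 H
  atom 10: C, bond orders sum to 4 (valence 4) → 0 H
  atom 11: N, bond orders sum to 3 (valence 3) → 0 H
  atom 12: C, bond orders sum to 4 (valence 4) → 0 H
  atom 13: C, bond orders sum to 3 (valence 4) → 1 H
  atom 14: S, bond orders sum to 1 (valence 2) → 1 H
Totals → C:8, H:7, N:3, O:2, S:1.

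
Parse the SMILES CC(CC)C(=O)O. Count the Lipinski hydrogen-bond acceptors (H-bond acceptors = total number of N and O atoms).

2

N atoms: 0; O atoms: 2.
Lipinski HBA = 0 + 2 = 2.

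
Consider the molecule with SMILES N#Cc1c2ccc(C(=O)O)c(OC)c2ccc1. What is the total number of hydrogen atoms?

Walk through each heavy atom and fill implicit hydrogens from standard valence (C 4, N 3, O 2, S 2, halogen 1); for lowercase aromatic atoms, an aromatic c carries 1 H when it has two neighbours and 0 H with three, and aromatic n carries 0 H:
  atom 1: N, bond orders sum to 3 (valence 3) → 0 H
  atom 2: C, bond orders sum to 4 (valence 4) → 0 H
  atom 3: aromatic c, 3 neighbours → 0 H
  atom 4: aromatic c, 3 neighbours → 0 H
  atom 5: aromatic c, 2 neighbours → 1 H
  atom 6: aromatic c, 2 neighbours → 1 H
  atom 7: aromatic c, 3 neighbours → 0 H
  atom 8: C, bond orders sum to 4 (valence 4) → 0 H
  atom 9: O, bond orders sum to 2 (valence 2) → 0 H
  atom 10: O, bond orders sum to 1 (valence 2) → 1 H
  atom 11: aromatic c, 3 neighbours → 0 H
  atom 12: O, bond orders sum to 2 (valence 2) → 0 H
  atom 13: C, bond orders sum to 1 (valence 4) → 3 H
  atom 14: aromatic c, 3 neighbours → 0 H
  atom 15: aromatic c, 2 neighbours → 1 H
  atom 16: aromatic c, 2 neighbours → 1 H
  atom 17: aromatic c, 2 neighbours → 1 H
Total hydrogens: 9.

9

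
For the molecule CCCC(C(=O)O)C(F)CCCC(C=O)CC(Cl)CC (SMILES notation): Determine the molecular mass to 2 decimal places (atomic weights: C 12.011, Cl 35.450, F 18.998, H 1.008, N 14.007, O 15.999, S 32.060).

308.82 g/mol

First, the molecular formula is C15H26ClFO3 (counting implicit H from valence).
  C: 15 × 12.011 = 180.165
  Cl: 1 × 35.450 = 35.450
  F: 1 × 18.998 = 18.998
  H: 26 × 1.008 = 26.208
  O: 3 × 15.999 = 47.997
Sum: 15×12.011 + 1×35.450 + 1×18.998 + 26×1.008 + 3×15.999 = 308.818 → 308.82 g/mol.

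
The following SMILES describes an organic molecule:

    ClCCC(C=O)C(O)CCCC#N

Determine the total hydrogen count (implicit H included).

14

Walk through each heavy atom and fill implicit hydrogens from standard valence (C 4, N 3, O 2, S 2, halogen 1):
  atom 1: Cl (halogen, monovalent) → 0 H
  atom 2: C, bond orders sum to 2 (valence 4) → 2 H
  atom 3: C, bond orders sum to 2 (valence 4) → 2 H
  atom 4: C, bond orders sum to 3 (valence 4) → 1 H
  atom 5: C, bond orders sum to 3 (valence 4) → 1 H
  atom 6: O, bond orders sum to 2 (valence 2) → 0 H
  atom 7: C, bond orders sum to 3 (valence 4) → 1 H
  atom 8: O, bond orders sum to 1 (valence 2) → 1 H
  atom 9: C, bond orders sum to 2 (valence 4) → 2 H
  atom 10: C, bond orders sum to 2 (valence 4) → 2 H
  atom 11: C, bond orders sum to 2 (valence 4) → 2 H
  atom 12: C, bond orders sum to 4 (valence 4) → 0 H
  atom 13: N, bond orders sum to 3 (valence 3) → 0 H
Total hydrogens: 14.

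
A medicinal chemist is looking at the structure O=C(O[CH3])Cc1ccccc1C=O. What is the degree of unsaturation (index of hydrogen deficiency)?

Molecular formula: C10H10O3.
DoU = (2C + 2 + N − H − X) / 2, where X is the halogen count and O/S are ignored.
    = (2·10 + 2 + 0 − 10 − 0) / 2 = 12 / 2 = 6.

6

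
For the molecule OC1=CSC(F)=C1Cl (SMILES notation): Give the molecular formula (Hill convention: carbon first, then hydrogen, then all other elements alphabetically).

C4H2ClFOS

Walk through each heavy atom and fill implicit hydrogens from standard valence (C 4, N 3, O 2, S 2, halogen 1):
  atom 1: O, bond orders sum to 1 (valence 2) → 1 H
  atom 2: C, bond orders sum to 4 (valence 4) → 0 H
  atom 3: C, bond orders sum to 3 (valence 4) → 1 H
  atom 4: S, bond orders sum to 2 (valence 2) → 0 H
  atom 5: C, bond orders sum to 4 (valence 4) → 0 H
  atom 6: F (halogen, monovalent) → 0 H
  atom 7: C, bond orders sum to 4 (valence 4) → 0 H
  atom 8: Cl (halogen, monovalent) → 0 H
Totals → C:4, H:2, Cl:1, F:1, O:1, S:1.
In Hill order: C4H2ClFOS.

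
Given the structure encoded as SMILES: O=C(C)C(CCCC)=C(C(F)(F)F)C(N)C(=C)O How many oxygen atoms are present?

2

Scan the SMILES for O atoms (remember two-letter symbols like Cl and Br are single atoms).
Oxygen count: 2.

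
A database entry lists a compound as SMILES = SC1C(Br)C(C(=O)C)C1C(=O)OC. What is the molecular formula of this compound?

C8H11BrO3S

Walk through each heavy atom and fill implicit hydrogens from standard valence (C 4, N 3, O 2, S 2, halogen 1):
  atom 1: S, bond orders sum to 1 (valence 2) → 1 H
  atom 2: C, bond orders sum to 3 (valence 4) → 1 H
  atom 3: C, bond orders sum to 3 (valence 4) → 1 H
  atom 4: Br (halogen, monovalent) → 0 H
  atom 5: C, bond orders sum to 3 (valence 4) → 1 H
  atom 6: C, bond orders sum to 4 (valence 4) → 0 H
  atom 7: O, bond orders sum to 2 (valence 2) → 0 H
  atom 8: C, bond orders sum to 1 (valence 4) → 3 H
  atom 9: C, bond orders sum to 3 (valence 4) → 1 H
  atom 10: C, bond orders sum to 4 (valence 4) → 0 H
  atom 11: O, bond orders sum to 2 (valence 2) → 0 H
  atom 12: O, bond orders sum to 2 (valence 2) → 0 H
  atom 13: C, bond orders sum to 1 (valence 4) → 3 H
Totals → C:8, H:11, Br:1, O:3, S:1.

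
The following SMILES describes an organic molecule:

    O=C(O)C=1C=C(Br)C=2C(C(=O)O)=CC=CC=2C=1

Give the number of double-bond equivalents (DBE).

9

Degree of unsaturation = (number of rings) + (number of π bonds).
Ring closures in the SMILES: 2.
π bonds: 7 double bonds (each 1 DoU) → 7 DoU from unsaturation.
Total DoU = 2 + 7 = 9.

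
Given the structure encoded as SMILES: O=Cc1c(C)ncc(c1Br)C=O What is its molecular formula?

C8H6BrNO2

Walk through each heavy atom and fill implicit hydrogens from standard valence (C 4, N 3, O 2, S 2, halogen 1); for lowercase aromatic atoms, an aromatic c carries 1 H when it has two neighbours and 0 H with three, and aromatic n carries 0 H:
  atom 1: O, bond orders sum to 2 (valence 2) → 0 H
  atom 2: C, bond orders sum to 3 (valence 4) → 1 H
  atom 3: aromatic c, 3 neighbours → 0 H
  atom 4: aromatic c, 3 neighbours → 0 H
  atom 5: C, bond orders sum to 1 (valence 4) → 3 H
  atom 6: aromatic n, 2 neighbours → 0 H
  atom 7: aromatic c, 2 neighbours → 1 H
  atom 8: aromatic c, 3 neighbours → 0 H
  atom 9: aromatic c, 3 neighbours → 0 H
  atom 10: Br (halogen, monovalent) → 0 H
  atom 11: C, bond orders sum to 3 (valence 4) → 1 H
  atom 12: O, bond orders sum to 2 (valence 2) → 0 H
Totals → C:8, H:6, Br:1, N:1, O:2.
In Hill order: C8H6BrNO2.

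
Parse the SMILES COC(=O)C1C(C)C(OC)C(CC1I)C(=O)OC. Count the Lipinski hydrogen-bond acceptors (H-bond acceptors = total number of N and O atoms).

N atoms: 0; O atoms: 5.
Lipinski HBA = 0 + 5 = 5.

5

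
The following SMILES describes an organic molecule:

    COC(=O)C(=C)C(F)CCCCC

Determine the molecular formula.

C10H17FO2

Walk through each heavy atom and fill implicit hydrogens from standard valence (C 4, N 3, O 2, S 2, halogen 1):
  atom 1: C, bond orders sum to 1 (valence 4) → 3 H
  atom 2: O, bond orders sum to 2 (valence 2) → 0 H
  atom 3: C, bond orders sum to 4 (valence 4) → 0 H
  atom 4: O, bond orders sum to 2 (valence 2) → 0 H
  atom 5: C, bond orders sum to 4 (valence 4) → 0 H
  atom 6: C, bond orders sum to 2 (valence 4) → 2 H
  atom 7: C, bond orders sum to 3 (valence 4) → 1 H
  atom 8: F (halogen, monovalent) → 0 H
  atom 9: C, bond orders sum to 2 (valence 4) → 2 H
  atom 10: C, bond orders sum to 2 (valence 4) → 2 H
  atom 11: C, bond orders sum to 2 (valence 4) → 2 H
  atom 12: C, bond orders sum to 2 (valence 4) → 2 H
  atom 13: C, bond orders sum to 1 (valence 4) → 3 H
Totals → C:10, H:17, F:1, O:2.
In Hill order: C10H17FO2.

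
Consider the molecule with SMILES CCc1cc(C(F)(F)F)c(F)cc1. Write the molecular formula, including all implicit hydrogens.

Walk through each heavy atom and fill implicit hydrogens from standard valence (C 4, N 3, O 2, S 2, halogen 1); for lowercase aromatic atoms, an aromatic c carries 1 H when it has two neighbours and 0 H with three, and aromatic n carries 0 H:
  atom 1: C, bond orders sum to 1 (valence 4) → 3 H
  atom 2: C, bond orders sum to 2 (valence 4) → 2 H
  atom 3: aromatic c, 3 neighbours → 0 H
  atom 4: aromatic c, 2 neighbours → 1 H
  atom 5: aromatic c, 3 neighbours → 0 H
  atom 6: C, bond orders sum to 4 (valence 4) → 0 H
  atom 7: F (halogen, monovalent) → 0 H
  atom 8: F (halogen, monovalent) → 0 H
  atom 9: F (halogen, monovalent) → 0 H
  atom 10: aromatic c, 3 neighbours → 0 H
  atom 11: F (halogen, monovalent) → 0 H
  atom 12: aromatic c, 2 neighbours → 1 H
  atom 13: aromatic c, 2 neighbours → 1 H
Totals → C:9, H:8, F:4.

C9H8F4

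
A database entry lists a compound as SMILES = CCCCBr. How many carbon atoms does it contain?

Count every carbon token in the SMILES (each C, including those in ring-closure positions and inside branches).
Carbon count: 4.

4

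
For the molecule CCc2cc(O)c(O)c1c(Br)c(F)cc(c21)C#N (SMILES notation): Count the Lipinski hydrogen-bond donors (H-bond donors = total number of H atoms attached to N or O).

Donors: find every N or O and count the H atoms it carries.
  atom 6 (O): bond orders sum to 1 → 1 H
  atom 8 (O): bond orders sum to 1 → 1 H
  atom 18 (N): bond orders sum to 3 → 0 H
Lipinski HBD = 2.

2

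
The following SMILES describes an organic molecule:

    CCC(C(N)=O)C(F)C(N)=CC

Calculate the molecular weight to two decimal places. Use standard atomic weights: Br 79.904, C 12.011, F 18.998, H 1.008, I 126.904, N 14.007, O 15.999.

First, the molecular formula is C8H15FN2O (counting implicit H from valence).
  C: 8 × 12.011 = 96.088
  F: 1 × 18.998 = 18.998
  H: 15 × 1.008 = 15.120
  N: 2 × 14.007 = 28.014
  O: 1 × 15.999 = 15.999
Sum: 8×12.011 + 1×18.998 + 15×1.008 + 2×14.007 + 1×15.999 = 174.219 → 174.22 g/mol.

174.22 g/mol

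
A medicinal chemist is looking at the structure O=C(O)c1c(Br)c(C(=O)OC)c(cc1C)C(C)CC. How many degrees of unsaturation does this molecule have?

Molecular formula: C14H17BrO4.
DoU = (2C + 2 + N − H − X) / 2, where X is the halogen count and O/S are ignored.
    = (2·14 + 2 + 0 − 17 − 1) / 2 = 12 / 2 = 6.

6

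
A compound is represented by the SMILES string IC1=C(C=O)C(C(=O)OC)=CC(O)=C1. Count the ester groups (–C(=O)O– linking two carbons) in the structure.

1

The ester motif appears at heavy-atom position 7 in the SMILES.
Other groups present: 1 aldehyde, 1 hydroxyl.
Ester count: 1.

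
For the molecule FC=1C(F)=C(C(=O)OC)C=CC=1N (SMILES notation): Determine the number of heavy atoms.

13

Every atom symbol written in the SMILES (organic subset) is one heavy atom; implicit H are not written.
Heavy atoms by element → C:8, F:2, N:1, O:2.
Total: 13.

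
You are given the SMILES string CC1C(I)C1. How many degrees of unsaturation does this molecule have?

1

Degree of unsaturation = (number of rings) + (number of π bonds).
Ring closures in the SMILES: 1.
π bonds: none → 0 DoU from unsaturation.
Total DoU = 1 + 0 = 1.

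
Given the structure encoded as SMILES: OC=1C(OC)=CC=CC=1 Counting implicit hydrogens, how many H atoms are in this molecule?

Walk through each heavy atom and fill implicit hydrogens from standard valence (C 4, N 3, O 2, S 2, halogen 1):
  atom 1: O, bond orders sum to 1 (valence 2) → 1 H
  atom 2: C, bond orders sum to 4 (valence 4) → 0 H
  atom 3: C, bond orders sum to 4 (valence 4) → 0 H
  atom 4: O, bond orders sum to 2 (valence 2) → 0 H
  atom 5: C, bond orders sum to 1 (valence 4) → 3 H
  atom 6: C, bond orders sum to 3 (valence 4) → 1 H
  atom 7: C, bond orders sum to 3 (valence 4) → 1 H
  atom 8: C, bond orders sum to 3 (valence 4) → 1 H
  atom 9: C, bond orders sum to 3 (valence 4) → 1 H
Total hydrogens: 8.

8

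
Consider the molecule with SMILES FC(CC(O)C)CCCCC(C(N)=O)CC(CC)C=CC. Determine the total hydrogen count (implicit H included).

32

Walk through each heavy atom and fill implicit hydrogens from standard valence (C 4, N 3, O 2, S 2, halogen 1):
  atom 1: F (halogen, monovalent) → 0 H
  atom 2: C, bond orders sum to 3 (valence 4) → 1 H
  atom 3: C, bond orders sum to 2 (valence 4) → 2 H
  atom 4: C, bond orders sum to 3 (valence 4) → 1 H
  atom 5: O, bond orders sum to 1 (valence 2) → 1 H
  atom 6: C, bond orders sum to 1 (valence 4) → 3 H
  atom 7: C, bond orders sum to 2 (valence 4) → 2 H
  atom 8: C, bond orders sum to 2 (valence 4) → 2 H
  atom 9: C, bond orders sum to 2 (valence 4) → 2 H
  atom 10: C, bond orders sum to 2 (valence 4) → 2 H
  atom 11: C, bond orders sum to 3 (valence 4) → 1 H
  atom 12: C, bond orders sum to 4 (valence 4) → 0 H
  atom 13: N, bond orders sum to 1 (valence 3) → 2 H
  atom 14: O, bond orders sum to 2 (valence 2) → 0 H
  atom 15: C, bond orders sum to 2 (valence 4) → 2 H
  atom 16: C, bond orders sum to 3 (valence 4) → 1 H
  atom 17: C, bond orders sum to 2 (valence 4) → 2 H
  atom 18: C, bond orders sum to 1 (valence 4) → 3 H
  atom 19: C, bond orders sum to 3 (valence 4) → 1 H
  atom 20: C, bond orders sum to 3 (valence 4) → 1 H
  atom 21: C, bond orders sum to 1 (valence 4) → 3 H
Total hydrogens: 32.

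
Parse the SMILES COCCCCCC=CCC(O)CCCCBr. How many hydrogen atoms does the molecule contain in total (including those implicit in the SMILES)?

27

Walk through each heavy atom and fill implicit hydrogens from standard valence (C 4, N 3, O 2, S 2, halogen 1):
  atom 1: C, bond orders sum to 1 (valence 4) → 3 H
  atom 2: O, bond orders sum to 2 (valence 2) → 0 H
  atom 3: C, bond orders sum to 2 (valence 4) → 2 H
  atom 4: C, bond orders sum to 2 (valence 4) → 2 H
  atom 5: C, bond orders sum to 2 (valence 4) → 2 H
  atom 6: C, bond orders sum to 2 (valence 4) → 2 H
  atom 7: C, bond orders sum to 2 (valence 4) → 2 H
  atom 8: C, bond orders sum to 3 (valence 4) → 1 H
  atom 9: C, bond orders sum to 3 (valence 4) → 1 H
  atom 10: C, bond orders sum to 2 (valence 4) → 2 H
  atom 11: C, bond orders sum to 3 (valence 4) → 1 H
  atom 12: O, bond orders sum to 1 (valence 2) → 1 H
  atom 13: C, bond orders sum to 2 (valence 4) → 2 H
  atom 14: C, bond orders sum to 2 (valence 4) → 2 H
  atom 15: C, bond orders sum to 2 (valence 4) → 2 H
  atom 16: C, bond orders sum to 2 (valence 4) → 2 H
  atom 17: Br (halogen, monovalent) → 0 H
Total hydrogens: 27.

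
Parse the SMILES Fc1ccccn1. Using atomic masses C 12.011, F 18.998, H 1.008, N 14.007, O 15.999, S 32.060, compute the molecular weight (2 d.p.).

97.09 g/mol

First, the molecular formula is C5H4FN (counting implicit H from valence).
  C: 5 × 12.011 = 60.055
  F: 1 × 18.998 = 18.998
  H: 4 × 1.008 = 4.032
  N: 1 × 14.007 = 14.007
Sum: 5×12.011 + 1×18.998 + 4×1.008 + 1×14.007 = 97.092 → 97.09 g/mol.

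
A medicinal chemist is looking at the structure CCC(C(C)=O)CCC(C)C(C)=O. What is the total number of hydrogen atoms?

Walk through each heavy atom and fill implicit hydrogens from standard valence (C 4, N 3, O 2, S 2, halogen 1):
  atom 1: C, bond orders sum to 1 (valence 4) → 3 H
  atom 2: C, bond orders sum to 2 (valence 4) → 2 H
  atom 3: C, bond orders sum to 3 (valence 4) → 1 H
  atom 4: C, bond orders sum to 4 (valence 4) → 0 H
  atom 5: C, bond orders sum to 1 (valence 4) → 3 H
  atom 6: O, bond orders sum to 2 (valence 2) → 0 H
  atom 7: C, bond orders sum to 2 (valence 4) → 2 H
  atom 8: C, bond orders sum to 2 (valence 4) → 2 H
  atom 9: C, bond orders sum to 3 (valence 4) → 1 H
  atom 10: C, bond orders sum to 1 (valence 4) → 3 H
  atom 11: C, bond orders sum to 4 (valence 4) → 0 H
  atom 12: C, bond orders sum to 1 (valence 4) → 3 H
  atom 13: O, bond orders sum to 2 (valence 2) → 0 H
Total hydrogens: 20.

20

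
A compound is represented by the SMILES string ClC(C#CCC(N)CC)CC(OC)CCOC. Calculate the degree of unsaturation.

2

Degree of unsaturation = (number of rings) + (number of π bonds).
Ring closures in the SMILES: 0.
π bonds: 1 triple bond (each 2 DoU) → 2 DoU from unsaturation.
Total DoU = 0 + 2 = 2.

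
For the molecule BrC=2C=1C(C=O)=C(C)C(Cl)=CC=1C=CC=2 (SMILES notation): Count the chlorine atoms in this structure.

Scan the SMILES for Cl atoms (remember two-letter symbols like Cl and Br are single atoms).
Chlorine count: 1.

1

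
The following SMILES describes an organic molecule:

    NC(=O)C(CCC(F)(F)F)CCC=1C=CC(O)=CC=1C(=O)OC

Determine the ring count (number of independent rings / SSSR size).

In SMILES, each pair of matching ring-closure digits denotes one ring-closing bond; the number of such bonds equals the number of independent rings.
Ring-closure bonds here: 1.

1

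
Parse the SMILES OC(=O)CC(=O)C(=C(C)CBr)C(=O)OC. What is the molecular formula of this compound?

C9H11BrO5

Walk through each heavy atom and fill implicit hydrogens from standard valence (C 4, N 3, O 2, S 2, halogen 1):
  atom 1: O, bond orders sum to 1 (valence 2) → 1 H
  atom 2: C, bond orders sum to 4 (valence 4) → 0 H
  atom 3: O, bond orders sum to 2 (valence 2) → 0 H
  atom 4: C, bond orders sum to 2 (valence 4) → 2 H
  atom 5: C, bond orders sum to 4 (valence 4) → 0 H
  atom 6: O, bond orders sum to 2 (valence 2) → 0 H
  atom 7: C, bond orders sum to 4 (valence 4) → 0 H
  atom 8: C, bond orders sum to 4 (valence 4) → 0 H
  atom 9: C, bond orders sum to 1 (valence 4) → 3 H
  atom 10: C, bond orders sum to 2 (valence 4) → 2 H
  atom 11: Br (halogen, monovalent) → 0 H
  atom 12: C, bond orders sum to 4 (valence 4) → 0 H
  atom 13: O, bond orders sum to 2 (valence 2) → 0 H
  atom 14: O, bond orders sum to 2 (valence 2) → 0 H
  atom 15: C, bond orders sum to 1 (valence 4) → 3 H
Totals → C:9, H:11, Br:1, O:5.
In Hill order: C9H11BrO5.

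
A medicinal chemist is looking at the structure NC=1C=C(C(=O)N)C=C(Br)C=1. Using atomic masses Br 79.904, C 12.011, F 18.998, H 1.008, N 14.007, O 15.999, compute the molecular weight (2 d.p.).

First, the molecular formula is C7H7BrN2O (counting implicit H from valence).
  Br: 1 × 79.904 = 79.904
  C: 7 × 12.011 = 84.077
  H: 7 × 1.008 = 7.056
  N: 2 × 14.007 = 28.014
  O: 1 × 15.999 = 15.999
Sum: 1×79.904 + 7×12.011 + 7×1.008 + 2×14.007 + 1×15.999 = 215.050 → 215.05 g/mol.

215.05 g/mol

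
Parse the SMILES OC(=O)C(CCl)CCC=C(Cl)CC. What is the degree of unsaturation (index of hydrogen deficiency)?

Degree of unsaturation = (number of rings) + (number of π bonds).
Ring closures in the SMILES: 0.
π bonds: 2 double bonds (each 1 DoU) → 2 DoU from unsaturation.
Total DoU = 0 + 2 = 2.

2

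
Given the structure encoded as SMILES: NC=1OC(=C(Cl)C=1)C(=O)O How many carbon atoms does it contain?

Count every carbon token in the SMILES (each C, including those in ring-closure positions and inside branches).
Carbon count: 5.

5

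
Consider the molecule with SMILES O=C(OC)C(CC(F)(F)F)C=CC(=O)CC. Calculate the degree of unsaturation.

Degree of unsaturation = (number of rings) + (number of π bonds).
Ring closures in the SMILES: 0.
π bonds: 3 double bonds (each 1 DoU) → 3 DoU from unsaturation.
Total DoU = 0 + 3 = 3.

3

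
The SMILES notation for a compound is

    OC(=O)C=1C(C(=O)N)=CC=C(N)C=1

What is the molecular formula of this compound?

C8H8N2O3

Walk through each heavy atom and fill implicit hydrogens from standard valence (C 4, N 3, O 2, S 2, halogen 1):
  atom 1: O, bond orders sum to 1 (valence 2) → 1 H
  atom 2: C, bond orders sum to 4 (valence 4) → 0 H
  atom 3: O, bond orders sum to 2 (valence 2) → 0 H
  atom 4: C, bond orders sum to 4 (valence 4) → 0 H
  atom 5: C, bond orders sum to 4 (valence 4) → 0 H
  atom 6: C, bond orders sum to 4 (valence 4) → 0 H
  atom 7: O, bond orders sum to 2 (valence 2) → 0 H
  atom 8: N, bond orders sum to 1 (valence 3) → 2 H
  atom 9: C, bond orders sum to 3 (valence 4) → 1 H
  atom 10: C, bond orders sum to 3 (valence 4) → 1 H
  atom 11: C, bond orders sum to 4 (valence 4) → 0 H
  atom 12: N, bond orders sum to 1 (valence 3) → 2 H
  atom 13: C, bond orders sum to 3 (valence 4) → 1 H
Totals → C:8, H:8, N:2, O:3.
In Hill order: C8H8N2O3.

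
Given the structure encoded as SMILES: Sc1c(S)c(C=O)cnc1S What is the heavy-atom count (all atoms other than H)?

11

Every atom symbol written in the SMILES (organic subset) is one heavy atom; implicit H are not written.
Heavy atoms by element → C:6, N:1, O:1, S:3.
Total: 11.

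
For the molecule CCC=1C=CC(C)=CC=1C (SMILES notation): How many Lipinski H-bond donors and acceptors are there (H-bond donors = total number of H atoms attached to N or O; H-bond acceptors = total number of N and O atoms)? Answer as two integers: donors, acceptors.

0, 0

Donors: find every N or O and count the H atoms it carries.
  (no N or O atoms present)
Lipinski HBD = 0.
Acceptors: N atoms = 0, O atoms = 0 → HBA = 0.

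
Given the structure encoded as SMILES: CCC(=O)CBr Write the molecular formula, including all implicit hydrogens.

Walk through each heavy atom and fill implicit hydrogens from standard valence (C 4, N 3, O 2, S 2, halogen 1):
  atom 1: C, bond orders sum to 1 (valence 4) → 3 H
  atom 2: C, bond orders sum to 2 (valence 4) → 2 H
  atom 3: C, bond orders sum to 4 (valence 4) → 0 H
  atom 4: O, bond orders sum to 2 (valence 2) → 0 H
  atom 5: C, bond orders sum to 2 (valence 4) → 2 H
  atom 6: Br (halogen, monovalent) → 0 H
Totals → C:4, H:7, Br:1, O:1.

C4H7BrO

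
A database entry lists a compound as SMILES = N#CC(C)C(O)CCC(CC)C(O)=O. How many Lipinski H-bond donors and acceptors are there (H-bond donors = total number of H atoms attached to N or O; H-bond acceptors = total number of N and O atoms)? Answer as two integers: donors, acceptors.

Donors: find every N or O and count the H atoms it carries.
  atom 1 (N): bond orders sum to 3 → 0 H
  atom 6 (O): bond orders sum to 1 → 1 H
  atom 13 (O): bond orders sum to 1 → 1 H
  atom 14 (O): bond orders sum to 2 → 0 H
Lipinski HBD = 2.
Acceptors: N atoms = 1, O atoms = 3 → HBA = 4.

2, 4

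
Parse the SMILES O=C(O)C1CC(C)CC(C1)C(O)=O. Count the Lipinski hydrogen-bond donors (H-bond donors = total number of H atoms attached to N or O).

2

Donors: find every N or O and count the H atoms it carries.
  atom 1 (O): bond orders sum to 2 → 0 H
  atom 3 (O): bond orders sum to 1 → 1 H
  atom 12 (O): bond orders sum to 1 → 1 H
  atom 13 (O): bond orders sum to 2 → 0 H
Lipinski HBD = 2.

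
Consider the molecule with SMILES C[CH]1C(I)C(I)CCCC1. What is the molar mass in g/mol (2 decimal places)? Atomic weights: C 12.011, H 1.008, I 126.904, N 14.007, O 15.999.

First, the molecular formula is C8H14I2 (counting implicit H from valence).
  C: 8 × 12.011 = 96.088
  H: 14 × 1.008 = 14.112
  I: 2 × 126.904 = 253.808
Sum: 8×12.011 + 14×1.008 + 2×126.904 = 364.008 → 364.01 g/mol.

364.01 g/mol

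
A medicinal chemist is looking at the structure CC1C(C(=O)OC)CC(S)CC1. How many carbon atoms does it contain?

Count every carbon token in the SMILES (each C, including those in ring-closure positions and inside branches).
Carbon count: 9.

9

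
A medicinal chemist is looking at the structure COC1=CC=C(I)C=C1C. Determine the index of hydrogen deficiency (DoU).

4

Molecular formula: C8H9IO.
DoU = (2C + 2 + N − H − X) / 2, where X is the halogen count and O/S are ignored.
    = (2·8 + 2 + 0 − 9 − 1) / 2 = 8 / 2 = 4.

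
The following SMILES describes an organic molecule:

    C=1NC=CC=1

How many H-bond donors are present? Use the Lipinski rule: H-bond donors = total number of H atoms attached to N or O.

1

Donors: find every N or O and count the H atoms it carries.
  atom 2 (N): bond orders sum to 2 → 1 H
Lipinski HBD = 1.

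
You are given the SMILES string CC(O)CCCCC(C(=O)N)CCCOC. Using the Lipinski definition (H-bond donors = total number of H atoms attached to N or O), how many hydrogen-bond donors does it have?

Donors: find every N or O and count the H atoms it carries.
  atom 3 (O): bond orders sum to 1 → 1 H
  atom 10 (O): bond orders sum to 2 → 0 H
  atom 11 (N): bond orders sum to 1 → 2 H
  atom 15 (O): bond orders sum to 2 → 0 H
Lipinski HBD = 3.

3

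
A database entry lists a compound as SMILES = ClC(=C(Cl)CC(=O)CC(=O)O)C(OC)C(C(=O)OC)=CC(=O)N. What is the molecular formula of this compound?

C13H15Cl2NO7

Walk through each heavy atom and fill implicit hydrogens from standard valence (C 4, N 3, O 2, S 2, halogen 1):
  atom 1: Cl (halogen, monovalent) → 0 H
  atom 2: C, bond orders sum to 4 (valence 4) → 0 H
  atom 3: C, bond orders sum to 4 (valence 4) → 0 H
  atom 4: Cl (halogen, monovalent) → 0 H
  atom 5: C, bond orders sum to 2 (valence 4) → 2 H
  atom 6: C, bond orders sum to 4 (valence 4) → 0 H
  atom 7: O, bond orders sum to 2 (valence 2) → 0 H
  atom 8: C, bond orders sum to 2 (valence 4) → 2 H
  atom 9: C, bond orders sum to 4 (valence 4) → 0 H
  atom 10: O, bond orders sum to 2 (valence 2) → 0 H
  atom 11: O, bond orders sum to 1 (valence 2) → 1 H
  atom 12: C, bond orders sum to 3 (valence 4) → 1 H
  atom 13: O, bond orders sum to 2 (valence 2) → 0 H
  atom 14: C, bond orders sum to 1 (valence 4) → 3 H
  atom 15: C, bond orders sum to 4 (valence 4) → 0 H
  atom 16: C, bond orders sum to 4 (valence 4) → 0 H
  atom 17: O, bond orders sum to 2 (valence 2) → 0 H
  atom 18: O, bond orders sum to 2 (valence 2) → 0 H
  atom 19: C, bond orders sum to 1 (valence 4) → 3 H
  atom 20: C, bond orders sum to 3 (valence 4) → 1 H
  atom 21: C, bond orders sum to 4 (valence 4) → 0 H
  atom 22: O, bond orders sum to 2 (valence 2) → 0 H
  atom 23: N, bond orders sum to 1 (valence 3) → 2 H
Totals → C:13, H:15, Cl:2, N:1, O:7.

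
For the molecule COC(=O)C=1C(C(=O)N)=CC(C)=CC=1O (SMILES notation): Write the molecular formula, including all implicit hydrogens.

Walk through each heavy atom and fill implicit hydrogens from standard valence (C 4, N 3, O 2, S 2, halogen 1):
  atom 1: C, bond orders sum to 1 (valence 4) → 3 H
  atom 2: O, bond orders sum to 2 (valence 2) → 0 H
  atom 3: C, bond orders sum to 4 (valence 4) → 0 H
  atom 4: O, bond orders sum to 2 (valence 2) → 0 H
  atom 5: C, bond orders sum to 4 (valence 4) → 0 H
  atom 6: C, bond orders sum to 4 (valence 4) → 0 H
  atom 7: C, bond orders sum to 4 (valence 4) → 0 H
  atom 8: O, bond orders sum to 2 (valence 2) → 0 H
  atom 9: N, bond orders sum to 1 (valence 3) → 2 H
  atom 10: C, bond orders sum to 3 (valence 4) → 1 H
  atom 11: C, bond orders sum to 4 (valence 4) → 0 H
  atom 12: C, bond orders sum to 1 (valence 4) → 3 H
  atom 13: C, bond orders sum to 3 (valence 4) → 1 H
  atom 14: C, bond orders sum to 4 (valence 4) → 0 H
  atom 15: O, bond orders sum to 1 (valence 2) → 1 H
Totals → C:10, H:11, N:1, O:4.
In Hill order: C10H11NO4.

C10H11NO4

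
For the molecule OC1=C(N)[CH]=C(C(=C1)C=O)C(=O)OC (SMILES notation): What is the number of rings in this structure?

1

In SMILES, each pair of matching ring-closure digits denotes one ring-closing bond; the number of such bonds equals the number of independent rings.
Ring-closure bonds here: 1.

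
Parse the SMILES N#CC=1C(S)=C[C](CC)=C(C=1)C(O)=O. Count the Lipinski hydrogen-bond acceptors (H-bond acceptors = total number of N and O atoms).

3

N atoms: 1; O atoms: 2.
Lipinski HBA = 1 + 2 = 3.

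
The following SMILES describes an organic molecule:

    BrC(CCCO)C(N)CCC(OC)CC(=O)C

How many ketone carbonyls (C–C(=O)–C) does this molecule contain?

1

The ketone motif appears at heavy-atom position 15 in the SMILES.
Other groups present: 1 ether, 1 hydroxyl, 1 primary amine.
Ketone count: 1.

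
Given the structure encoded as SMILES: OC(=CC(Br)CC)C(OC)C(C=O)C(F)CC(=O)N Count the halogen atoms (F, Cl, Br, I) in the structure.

2

Halogen atoms appear at heavy-atom positions 5, 15 (1×Br, 1×F).
Other groups present: 1 aldehyde, 1 alkene, 1 amide, 1 ether, 1 hydroxyl.
Halogen count: 2.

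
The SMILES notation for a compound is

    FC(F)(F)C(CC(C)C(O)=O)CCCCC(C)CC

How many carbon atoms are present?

14

Count every carbon token in the SMILES (each C, including those in ring-closure positions and inside branches).
Carbon count: 14.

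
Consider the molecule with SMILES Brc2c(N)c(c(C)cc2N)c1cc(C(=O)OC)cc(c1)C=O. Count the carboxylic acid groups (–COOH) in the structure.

Scan the SMILES for the carboxylic acid motif — none present.
Groups that are present: 1 aldehyde, 1 ester, 2 primary amine.

0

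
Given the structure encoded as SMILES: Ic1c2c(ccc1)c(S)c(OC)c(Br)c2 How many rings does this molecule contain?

2

In SMILES, each pair of matching ring-closure digits denotes one ring-closing bond; the number of such bonds equals the number of independent rings.
Ring-closure bonds here: 2.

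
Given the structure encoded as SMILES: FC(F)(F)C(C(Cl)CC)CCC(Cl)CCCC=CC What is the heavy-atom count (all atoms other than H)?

19

Every atom symbol written in the SMILES (organic subset) is one heavy atom; implicit H are not written.
Heavy atoms by element → C:14, Cl:2, F:3.
Total: 19.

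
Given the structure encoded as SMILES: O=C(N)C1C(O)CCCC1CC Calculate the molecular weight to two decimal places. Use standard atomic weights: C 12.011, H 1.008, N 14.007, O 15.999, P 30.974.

First, the molecular formula is C9H17NO2 (counting implicit H from valence).
  C: 9 × 12.011 = 108.099
  H: 17 × 1.008 = 17.136
  N: 1 × 14.007 = 14.007
  O: 2 × 15.999 = 31.998
Sum: 9×12.011 + 17×1.008 + 1×14.007 + 2×15.999 = 171.240 → 171.24 g/mol.

171.24 g/mol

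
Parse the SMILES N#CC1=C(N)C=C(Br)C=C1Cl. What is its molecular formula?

Walk through each heavy atom and fill implicit hydrogens from standard valence (C 4, N 3, O 2, S 2, halogen 1):
  atom 1: N, bond orders sum to 3 (valence 3) → 0 H
  atom 2: C, bond orders sum to 4 (valence 4) → 0 H
  atom 3: C, bond orders sum to 4 (valence 4) → 0 H
  atom 4: C, bond orders sum to 4 (valence 4) → 0 H
  atom 5: N, bond orders sum to 1 (valence 3) → 2 H
  atom 6: C, bond orders sum to 3 (valence 4) → 1 H
  atom 7: C, bond orders sum to 4 (valence 4) → 0 H
  atom 8: Br (halogen, monovalent) → 0 H
  atom 9: C, bond orders sum to 3 (valence 4) → 1 H
  atom 10: C, bond orders sum to 4 (valence 4) → 0 H
  atom 11: Cl (halogen, monovalent) → 0 H
Totals → C:7, H:4, Br:1, Cl:1, N:2.

C7H4BrClN2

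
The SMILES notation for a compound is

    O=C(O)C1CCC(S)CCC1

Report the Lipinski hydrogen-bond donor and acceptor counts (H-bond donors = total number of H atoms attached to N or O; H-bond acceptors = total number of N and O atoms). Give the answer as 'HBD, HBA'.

Donors: find every N or O and count the H atoms it carries.
  atom 1 (O): bond orders sum to 2 → 0 H
  atom 3 (O): bond orders sum to 1 → 1 H
Lipinski HBD = 1.
Acceptors: N atoms = 0, O atoms = 2 → HBA = 2.

1, 2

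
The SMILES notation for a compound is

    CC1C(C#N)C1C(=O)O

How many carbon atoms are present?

6

Count every carbon token in the SMILES (each C, including those in ring-closure positions and inside branches).
Carbon count: 6.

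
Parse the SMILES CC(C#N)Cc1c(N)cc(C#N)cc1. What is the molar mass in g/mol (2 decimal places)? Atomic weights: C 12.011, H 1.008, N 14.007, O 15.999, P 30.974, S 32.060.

First, the molecular formula is C11H11N3 (counting implicit H from valence).
  C: 11 × 12.011 = 132.121
  H: 11 × 1.008 = 11.088
  N: 3 × 14.007 = 42.021
Sum: 11×12.011 + 11×1.008 + 3×14.007 = 185.230 → 185.23 g/mol.

185.23 g/mol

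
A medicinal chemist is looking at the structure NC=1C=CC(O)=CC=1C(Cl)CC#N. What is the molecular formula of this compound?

C9H9ClN2O

Walk through each heavy atom and fill implicit hydrogens from standard valence (C 4, N 3, O 2, S 2, halogen 1):
  atom 1: N, bond orders sum to 1 (valence 3) → 2 H
  atom 2: C, bond orders sum to 4 (valence 4) → 0 H
  atom 3: C, bond orders sum to 3 (valence 4) → 1 H
  atom 4: C, bond orders sum to 3 (valence 4) → 1 H
  atom 5: C, bond orders sum to 4 (valence 4) → 0 H
  atom 6: O, bond orders sum to 1 (valence 2) → 1 H
  atom 7: C, bond orders sum to 3 (valence 4) → 1 H
  atom 8: C, bond orders sum to 4 (valence 4) → 0 H
  atom 9: C, bond orders sum to 3 (valence 4) → 1 H
  atom 10: Cl (halogen, monovalent) → 0 H
  atom 11: C, bond orders sum to 2 (valence 4) → 2 H
  atom 12: C, bond orders sum to 4 (valence 4) → 0 H
  atom 13: N, bond orders sum to 3 (valence 3) → 0 H
Totals → C:9, H:9, Cl:1, N:2, O:1.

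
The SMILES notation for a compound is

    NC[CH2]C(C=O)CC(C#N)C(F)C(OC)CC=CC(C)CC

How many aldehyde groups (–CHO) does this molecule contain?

The aldehyde motif appears at heavy-atom position 5 in the SMILES.
Other groups present: 1 alkene, 1 ether, 1 nitrile, 1 primary amine.
Aldehyde count: 1.

1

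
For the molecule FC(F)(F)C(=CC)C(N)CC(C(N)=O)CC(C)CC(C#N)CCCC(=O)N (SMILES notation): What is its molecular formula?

C18H29F3N4O2

Walk through each heavy atom and fill implicit hydrogens from standard valence (C 4, N 3, O 2, S 2, halogen 1):
  atom 1: F (halogen, monovalent) → 0 H
  atom 2: C, bond orders sum to 4 (valence 4) → 0 H
  atom 3: F (halogen, monovalent) → 0 H
  atom 4: F (halogen, monovalent) → 0 H
  atom 5: C, bond orders sum to 4 (valence 4) → 0 H
  atom 6: C, bond orders sum to 3 (valence 4) → 1 H
  atom 7: C, bond orders sum to 1 (valence 4) → 3 H
  atom 8: C, bond orders sum to 3 (valence 4) → 1 H
  atom 9: N, bond orders sum to 1 (valence 3) → 2 H
  atom 10: C, bond orders sum to 2 (valence 4) → 2 H
  atom 11: C, bond orders sum to 3 (valence 4) → 1 H
  atom 12: C, bond orders sum to 4 (valence 4) → 0 H
  atom 13: N, bond orders sum to 1 (valence 3) → 2 H
  atom 14: O, bond orders sum to 2 (valence 2) → 0 H
  atom 15: C, bond orders sum to 2 (valence 4) → 2 H
  atom 16: C, bond orders sum to 3 (valence 4) → 1 H
  atom 17: C, bond orders sum to 1 (valence 4) → 3 H
  atom 18: C, bond orders sum to 2 (valence 4) → 2 H
  atom 19: C, bond orders sum to 3 (valence 4) → 1 H
  atom 20: C, bond orders sum to 4 (valence 4) → 0 H
  atom 21: N, bond orders sum to 3 (valence 3) → 0 H
  atom 22: C, bond orders sum to 2 (valence 4) → 2 H
  atom 23: C, bond orders sum to 2 (valence 4) → 2 H
  atom 24: C, bond orders sum to 2 (valence 4) → 2 H
  atom 25: C, bond orders sum to 4 (valence 4) → 0 H
  atom 26: O, bond orders sum to 2 (valence 2) → 0 H
  atom 27: N, bond orders sum to 1 (valence 3) → 2 H
Totals → C:18, H:29, F:3, N:4, O:2.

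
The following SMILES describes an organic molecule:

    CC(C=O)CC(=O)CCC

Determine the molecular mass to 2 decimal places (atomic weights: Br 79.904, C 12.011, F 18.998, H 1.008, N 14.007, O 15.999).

142.20 g/mol

First, the molecular formula is C8H14O2 (counting implicit H from valence).
  C: 8 × 12.011 = 96.088
  H: 14 × 1.008 = 14.112
  O: 2 × 15.999 = 31.998
Sum: 8×12.011 + 14×1.008 + 2×15.999 = 142.198 → 142.20 g/mol.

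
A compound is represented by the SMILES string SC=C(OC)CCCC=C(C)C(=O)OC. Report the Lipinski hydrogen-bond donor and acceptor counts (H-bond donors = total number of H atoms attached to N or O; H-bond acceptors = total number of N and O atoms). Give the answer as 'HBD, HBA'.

Donors: find every N or O and count the H atoms it carries.
  atom 4 (O): bond orders sum to 2 → 0 H
  atom 13 (O): bond orders sum to 2 → 0 H
  atom 14 (O): bond orders sum to 2 → 0 H
Lipinski HBD = 0.
Acceptors: N atoms = 0, O atoms = 3 → HBA = 3.

0, 3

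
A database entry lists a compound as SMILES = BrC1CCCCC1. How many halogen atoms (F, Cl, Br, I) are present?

Halogen atoms appear at heavy-atom position 1 (1×Br).
Halogen count: 1.

1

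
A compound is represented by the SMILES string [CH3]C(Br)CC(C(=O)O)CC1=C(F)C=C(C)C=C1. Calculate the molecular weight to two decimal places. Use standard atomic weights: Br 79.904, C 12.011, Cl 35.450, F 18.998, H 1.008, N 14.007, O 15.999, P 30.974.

First, the molecular formula is C13H16BrFO2 (counting implicit H from valence).
  Br: 1 × 79.904 = 79.904
  C: 13 × 12.011 = 156.143
  F: 1 × 18.998 = 18.998
  H: 16 × 1.008 = 16.128
  O: 2 × 15.999 = 31.998
Sum: 1×79.904 + 13×12.011 + 1×18.998 + 16×1.008 + 2×15.999 = 303.171 → 303.17 g/mol.

303.17 g/mol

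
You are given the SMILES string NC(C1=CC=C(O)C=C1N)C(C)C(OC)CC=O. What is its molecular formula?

Walk through each heavy atom and fill implicit hydrogens from standard valence (C 4, N 3, O 2, S 2, halogen 1):
  atom 1: N, bond orders sum to 1 (valence 3) → 2 H
  atom 2: C, bond orders sum to 3 (valence 4) → 1 H
  atom 3: C, bond orders sum to 4 (valence 4) → 0 H
  atom 4: C, bond orders sum to 3 (valence 4) → 1 H
  atom 5: C, bond orders sum to 3 (valence 4) → 1 H
  atom 6: C, bond orders sum to 4 (valence 4) → 0 H
  atom 7: O, bond orders sum to 1 (valence 2) → 1 H
  atom 8: C, bond orders sum to 3 (valence 4) → 1 H
  atom 9: C, bond orders sum to 4 (valence 4) → 0 H
  atom 10: N, bond orders sum to 1 (valence 3) → 2 H
  atom 11: C, bond orders sum to 3 (valence 4) → 1 H
  atom 12: C, bond orders sum to 1 (valence 4) → 3 H
  atom 13: C, bond orders sum to 3 (valence 4) → 1 H
  atom 14: O, bond orders sum to 2 (valence 2) → 0 H
  atom 15: C, bond orders sum to 1 (valence 4) → 3 H
  atom 16: C, bond orders sum to 2 (valence 4) → 2 H
  atom 17: C, bond orders sum to 3 (valence 4) → 1 H
  atom 18: O, bond orders sum to 2 (valence 2) → 0 H
Totals → C:13, H:20, N:2, O:3.

C13H20N2O3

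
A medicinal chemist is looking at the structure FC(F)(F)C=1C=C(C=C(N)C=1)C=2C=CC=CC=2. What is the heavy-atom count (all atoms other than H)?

17

Every atom symbol written in the SMILES (organic subset) is one heavy atom; implicit H are not written.
Heavy atoms by element → C:13, F:3, N:1.
Total: 17.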